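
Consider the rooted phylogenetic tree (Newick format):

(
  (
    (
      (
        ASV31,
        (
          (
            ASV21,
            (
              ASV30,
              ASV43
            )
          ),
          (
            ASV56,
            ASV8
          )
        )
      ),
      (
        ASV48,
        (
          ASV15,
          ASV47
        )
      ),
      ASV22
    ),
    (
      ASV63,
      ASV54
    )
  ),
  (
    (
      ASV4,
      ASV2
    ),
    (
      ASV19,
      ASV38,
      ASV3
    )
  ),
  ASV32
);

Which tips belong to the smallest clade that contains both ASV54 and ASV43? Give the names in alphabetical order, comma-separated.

Tracing ASV54: it sits inside (ASV63,ASV54).
Tracing ASV43: it sits inside (ASV30,ASV43).
The smallest clade enclosing both is (((ASV31,((ASV21,(ASV30,ASV43)),(ASV56,ASV8))),(ASV48,(ASV15,ASV47)),ASV22),(ASV63,ASV54)); the answer is its 12 terminal taxa in alphabetical order.

ASV15, ASV21, ASV22, ASV30, ASV31, ASV43, ASV47, ASV48, ASV54, ASV56, ASV63, ASV8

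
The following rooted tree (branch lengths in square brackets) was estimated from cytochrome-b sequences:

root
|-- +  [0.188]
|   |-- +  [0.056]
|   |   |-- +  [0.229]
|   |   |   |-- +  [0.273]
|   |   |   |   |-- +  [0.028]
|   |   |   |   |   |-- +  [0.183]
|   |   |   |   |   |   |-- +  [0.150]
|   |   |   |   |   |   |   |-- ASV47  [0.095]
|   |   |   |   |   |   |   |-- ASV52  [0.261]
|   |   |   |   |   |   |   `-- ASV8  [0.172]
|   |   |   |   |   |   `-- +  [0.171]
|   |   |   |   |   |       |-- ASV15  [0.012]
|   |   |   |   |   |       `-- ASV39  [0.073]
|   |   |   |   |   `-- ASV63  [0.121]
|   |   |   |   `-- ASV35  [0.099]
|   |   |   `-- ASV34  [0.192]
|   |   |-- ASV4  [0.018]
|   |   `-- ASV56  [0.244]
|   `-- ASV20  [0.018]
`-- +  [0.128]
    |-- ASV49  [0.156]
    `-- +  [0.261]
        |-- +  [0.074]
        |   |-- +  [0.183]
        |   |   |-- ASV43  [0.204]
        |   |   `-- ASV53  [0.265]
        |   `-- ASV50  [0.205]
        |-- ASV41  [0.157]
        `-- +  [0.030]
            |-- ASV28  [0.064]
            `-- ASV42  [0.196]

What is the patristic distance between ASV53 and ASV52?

The path runs ASV53 → … → MRCA → … → ASV52; the MRCA is the root of the tree.
Branch lengths along that path: 0.265 + 0.183 + 0.074 + 0.261 + 0.128 + 0.188 + 0.056 + 0.229 + 0.273 + 0.028 + 0.183 + 0.150 + 0.261 = 2.279.

2.279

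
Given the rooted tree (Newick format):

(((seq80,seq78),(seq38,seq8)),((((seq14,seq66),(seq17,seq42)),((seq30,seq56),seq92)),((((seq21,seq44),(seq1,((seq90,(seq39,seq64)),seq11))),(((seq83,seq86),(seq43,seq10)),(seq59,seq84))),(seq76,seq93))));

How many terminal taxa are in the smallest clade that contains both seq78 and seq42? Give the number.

The MRCA of seq78 and seq42 is the root, so the clade is the entire tree.
That clade contains 26 terminal taxa: seq1, seq10, seq11, seq14, seq17, seq21, seq30, seq38, seq39, seq42, seq43, seq44, seq56, seq59, seq64, seq66, seq76, seq78, seq8, seq80, seq83, seq84, seq86, seq90, seq92, seq93.

26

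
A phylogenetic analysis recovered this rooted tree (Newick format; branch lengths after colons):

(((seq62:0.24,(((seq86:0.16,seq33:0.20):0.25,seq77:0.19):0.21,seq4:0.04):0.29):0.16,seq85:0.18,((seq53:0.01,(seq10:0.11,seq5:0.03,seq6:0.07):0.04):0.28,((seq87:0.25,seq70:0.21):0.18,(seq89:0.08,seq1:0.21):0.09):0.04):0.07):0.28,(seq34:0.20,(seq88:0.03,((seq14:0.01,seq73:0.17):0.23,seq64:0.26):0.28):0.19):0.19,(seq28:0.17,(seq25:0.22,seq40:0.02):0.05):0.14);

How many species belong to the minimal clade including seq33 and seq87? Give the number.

The MRCA of seq33 and seq87 is the node subtending ((seq62,(((seq86,seq33),seq77),seq4)),seq85,((seq53,(seq10,seq5,seq6)),((seq87,seq70),(seq89,seq1)))).
That clade contains 14 terminal taxa: seq1, seq10, seq33, seq4, seq5, seq53, seq6, seq62, seq70, seq77, seq85, seq86, seq87, seq89.

14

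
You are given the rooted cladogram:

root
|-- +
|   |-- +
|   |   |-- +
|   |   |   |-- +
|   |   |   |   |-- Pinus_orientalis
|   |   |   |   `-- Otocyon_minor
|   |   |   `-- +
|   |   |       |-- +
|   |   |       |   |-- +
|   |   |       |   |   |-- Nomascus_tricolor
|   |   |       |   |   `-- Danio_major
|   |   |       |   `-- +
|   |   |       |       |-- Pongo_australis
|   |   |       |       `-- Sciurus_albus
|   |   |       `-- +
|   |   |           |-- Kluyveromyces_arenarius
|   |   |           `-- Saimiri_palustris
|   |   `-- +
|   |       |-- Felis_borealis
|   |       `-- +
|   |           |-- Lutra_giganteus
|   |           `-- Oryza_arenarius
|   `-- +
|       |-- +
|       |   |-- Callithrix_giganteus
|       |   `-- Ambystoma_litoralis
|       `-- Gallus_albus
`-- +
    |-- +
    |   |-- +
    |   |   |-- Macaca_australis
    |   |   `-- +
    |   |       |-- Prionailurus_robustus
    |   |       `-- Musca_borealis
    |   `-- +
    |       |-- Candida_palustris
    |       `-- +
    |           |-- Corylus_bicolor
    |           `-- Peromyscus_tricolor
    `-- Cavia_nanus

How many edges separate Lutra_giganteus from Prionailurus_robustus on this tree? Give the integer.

The MRCA of Lutra_giganteus and Prionailurus_robustus is the root of the tree.
From Lutra_giganteus up to that node: 5 branches. From Prionailurus_robustus up to the same node: 5 branches. Total: 5 + 5 = 10.

10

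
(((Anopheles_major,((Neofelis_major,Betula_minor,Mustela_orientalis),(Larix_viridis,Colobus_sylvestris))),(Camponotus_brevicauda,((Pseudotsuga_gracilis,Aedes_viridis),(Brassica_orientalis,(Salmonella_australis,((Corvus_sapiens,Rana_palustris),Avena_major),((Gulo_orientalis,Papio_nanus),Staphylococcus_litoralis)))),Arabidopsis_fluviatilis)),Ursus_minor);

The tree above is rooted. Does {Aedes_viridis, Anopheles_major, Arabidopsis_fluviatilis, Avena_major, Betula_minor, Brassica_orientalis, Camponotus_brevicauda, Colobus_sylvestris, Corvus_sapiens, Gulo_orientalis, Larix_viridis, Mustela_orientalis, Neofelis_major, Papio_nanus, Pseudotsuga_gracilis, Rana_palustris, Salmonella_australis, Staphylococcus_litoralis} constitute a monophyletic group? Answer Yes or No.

The most recent common ancestor of these taxa subtends ((Anopheles_major,((Neofelis_major,Betula_minor,Mustela_orientalis),(Larix_viridis,Colobus_sylvestris))),(Camponotus_brevicauda,((Pseudotsuga_gracilis,Aedes_viridis),(Brassica_orientalis,(Salmonella_australis,((Corvus_sapiens,Rana_palustris),Avena_major),((Gulo_orientalis,Papio_nanus),Staphylococcus_litoralis)))),Arabidopsis_fluviatilis)).
That clade has exactly 18 tips — every listed taxon and nothing else — so the group is monophyletic.

Yes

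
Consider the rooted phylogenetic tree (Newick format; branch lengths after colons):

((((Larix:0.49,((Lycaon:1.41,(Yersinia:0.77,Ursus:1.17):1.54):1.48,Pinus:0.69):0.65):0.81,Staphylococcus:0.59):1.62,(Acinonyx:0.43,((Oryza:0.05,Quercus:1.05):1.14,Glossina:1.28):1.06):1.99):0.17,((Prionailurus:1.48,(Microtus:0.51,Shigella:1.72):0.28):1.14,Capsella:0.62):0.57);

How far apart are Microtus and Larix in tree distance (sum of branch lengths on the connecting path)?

5.59

The path runs Microtus → … → MRCA → … → Larix; the MRCA is the root of the tree.
Branch lengths along that path: 0.51 + 0.28 + 1.14 + 0.57 + 0.17 + 1.62 + 0.81 + 0.49 = 5.59.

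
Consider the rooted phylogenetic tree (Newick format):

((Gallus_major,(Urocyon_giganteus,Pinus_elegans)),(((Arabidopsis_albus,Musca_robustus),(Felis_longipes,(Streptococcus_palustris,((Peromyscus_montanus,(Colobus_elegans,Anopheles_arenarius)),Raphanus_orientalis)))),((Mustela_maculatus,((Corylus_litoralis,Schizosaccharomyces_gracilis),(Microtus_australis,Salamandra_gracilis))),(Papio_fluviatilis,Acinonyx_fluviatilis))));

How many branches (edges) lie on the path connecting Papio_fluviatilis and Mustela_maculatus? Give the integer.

The MRCA of Papio_fluviatilis and Mustela_maculatus is the node subtending ((Mustela_maculatus,((Corylus_litoralis,Schizosaccharomyces_gracilis),(Microtus_australis,Salamandra_gracilis))),(Papio_fluviatilis,Acinonyx_fluviatilis)).
From Papio_fluviatilis up to that node: 2 branches. From Mustela_maculatus up to the same node: 2 branches. Total: 2 + 2 = 4.

4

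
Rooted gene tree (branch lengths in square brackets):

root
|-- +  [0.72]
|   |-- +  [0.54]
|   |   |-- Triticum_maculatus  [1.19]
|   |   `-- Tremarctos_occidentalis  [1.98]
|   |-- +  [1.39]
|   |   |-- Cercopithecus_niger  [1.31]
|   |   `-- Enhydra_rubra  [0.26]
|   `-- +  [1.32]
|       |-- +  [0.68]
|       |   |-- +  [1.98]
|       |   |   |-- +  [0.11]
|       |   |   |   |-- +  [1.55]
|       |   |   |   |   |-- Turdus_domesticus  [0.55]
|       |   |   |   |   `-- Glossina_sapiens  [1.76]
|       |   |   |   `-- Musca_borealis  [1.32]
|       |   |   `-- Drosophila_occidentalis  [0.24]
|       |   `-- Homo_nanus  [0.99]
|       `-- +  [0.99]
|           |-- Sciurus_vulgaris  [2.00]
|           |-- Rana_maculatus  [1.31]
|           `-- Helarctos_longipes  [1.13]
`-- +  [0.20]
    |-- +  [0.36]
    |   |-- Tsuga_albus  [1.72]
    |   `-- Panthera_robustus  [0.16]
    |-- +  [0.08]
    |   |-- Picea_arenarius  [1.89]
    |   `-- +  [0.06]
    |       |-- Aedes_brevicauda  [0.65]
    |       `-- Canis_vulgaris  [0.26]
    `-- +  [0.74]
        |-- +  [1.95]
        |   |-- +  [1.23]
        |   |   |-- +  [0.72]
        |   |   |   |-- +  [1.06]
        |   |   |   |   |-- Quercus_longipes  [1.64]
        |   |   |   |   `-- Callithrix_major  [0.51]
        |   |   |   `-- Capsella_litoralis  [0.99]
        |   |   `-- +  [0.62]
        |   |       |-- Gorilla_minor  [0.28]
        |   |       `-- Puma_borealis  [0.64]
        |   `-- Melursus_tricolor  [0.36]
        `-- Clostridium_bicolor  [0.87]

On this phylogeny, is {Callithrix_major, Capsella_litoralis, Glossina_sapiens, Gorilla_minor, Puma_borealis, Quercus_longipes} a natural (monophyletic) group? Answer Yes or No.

The MRCA of the listed taxa is the root, so the smallest clade containing them is the whole tree.
That clade also contains Aedes_brevicauda, Canis_vulgaris, Cercopithecus_niger, Clostridium_bicolor, Drosophila_occidentalis, Enhydra_rubra, Helarctos_longipes, Homo_nanus, Melursus_tricolor, Musca_borealis, Panthera_robustus, Picea_arenarius, Rana_maculatus, Sciurus_vulgaris, Tremarctos_occidentalis, Triticum_maculatus, Tsuga_albus, Turdus_domesticus, which are not in the proposed group, so the group is not monophyletic.

No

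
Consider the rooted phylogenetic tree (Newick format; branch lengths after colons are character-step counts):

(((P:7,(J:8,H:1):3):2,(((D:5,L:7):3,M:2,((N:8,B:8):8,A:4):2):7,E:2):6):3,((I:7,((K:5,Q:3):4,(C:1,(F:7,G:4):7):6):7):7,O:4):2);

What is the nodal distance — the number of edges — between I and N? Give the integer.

The MRCA of I and N is the root of the tree.
From I up to that node: 3 branches. From N up to the same node: 6 branches. Total: 3 + 6 = 9.

9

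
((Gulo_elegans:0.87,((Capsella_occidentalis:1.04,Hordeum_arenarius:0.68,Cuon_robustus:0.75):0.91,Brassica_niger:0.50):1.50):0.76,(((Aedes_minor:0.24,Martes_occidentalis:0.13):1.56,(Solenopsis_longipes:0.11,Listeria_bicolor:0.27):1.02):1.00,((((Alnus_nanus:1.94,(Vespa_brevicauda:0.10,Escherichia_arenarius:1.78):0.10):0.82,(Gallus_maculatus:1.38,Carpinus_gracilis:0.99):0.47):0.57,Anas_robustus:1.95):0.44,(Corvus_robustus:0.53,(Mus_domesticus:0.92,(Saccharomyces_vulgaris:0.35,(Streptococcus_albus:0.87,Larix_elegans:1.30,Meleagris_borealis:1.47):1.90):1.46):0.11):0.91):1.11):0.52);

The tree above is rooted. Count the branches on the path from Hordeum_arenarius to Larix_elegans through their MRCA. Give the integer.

11

The MRCA of Hordeum_arenarius and Larix_elegans is the root of the tree.
From Hordeum_arenarius up to that node: 4 branches. From Larix_elegans up to the same node: 7 branches. Total: 4 + 7 = 11.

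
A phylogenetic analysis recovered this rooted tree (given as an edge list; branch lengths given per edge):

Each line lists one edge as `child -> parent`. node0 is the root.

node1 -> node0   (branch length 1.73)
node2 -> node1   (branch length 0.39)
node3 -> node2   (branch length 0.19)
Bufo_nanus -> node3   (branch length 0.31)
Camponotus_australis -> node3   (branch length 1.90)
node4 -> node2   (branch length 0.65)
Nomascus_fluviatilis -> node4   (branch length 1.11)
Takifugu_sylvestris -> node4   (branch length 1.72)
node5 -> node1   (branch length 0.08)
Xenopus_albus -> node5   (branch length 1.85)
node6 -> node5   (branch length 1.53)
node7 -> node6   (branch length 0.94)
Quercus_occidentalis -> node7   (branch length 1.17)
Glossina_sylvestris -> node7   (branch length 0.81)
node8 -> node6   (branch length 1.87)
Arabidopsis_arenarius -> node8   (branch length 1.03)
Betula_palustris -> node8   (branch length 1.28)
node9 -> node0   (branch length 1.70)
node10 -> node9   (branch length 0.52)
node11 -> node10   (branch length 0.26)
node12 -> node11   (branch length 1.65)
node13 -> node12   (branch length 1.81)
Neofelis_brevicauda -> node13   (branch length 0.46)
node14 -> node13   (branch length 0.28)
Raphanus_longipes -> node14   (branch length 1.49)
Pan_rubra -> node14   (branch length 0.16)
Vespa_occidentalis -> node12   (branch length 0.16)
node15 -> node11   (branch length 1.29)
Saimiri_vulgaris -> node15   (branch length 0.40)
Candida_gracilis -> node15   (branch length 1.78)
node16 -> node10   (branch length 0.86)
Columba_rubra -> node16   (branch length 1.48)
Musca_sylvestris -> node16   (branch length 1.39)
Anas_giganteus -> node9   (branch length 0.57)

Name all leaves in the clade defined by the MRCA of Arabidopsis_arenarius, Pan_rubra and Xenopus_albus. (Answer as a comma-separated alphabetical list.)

Tracing Arabidopsis_arenarius: it sits inside (Arabidopsis_arenarius,Betula_palustris).
Tracing Pan_rubra: it sits inside (Raphanus_longipes,Pan_rubra).
Tracing Xenopus_albus: it sits inside (Xenopus_albus,((Quercus_occidentalis,Glossina_sylvestris),(Arabidopsis_arenarius,Betula_palustris))).
The smallest clade enclosing all 3 is the whole tree (their MRCA is the root), so the answer is all 18 tips in alphabetical order.

Anas_giganteus, Arabidopsis_arenarius, Betula_palustris, Bufo_nanus, Camponotus_australis, Candida_gracilis, Columba_rubra, Glossina_sylvestris, Musca_sylvestris, Neofelis_brevicauda, Nomascus_fluviatilis, Pan_rubra, Quercus_occidentalis, Raphanus_longipes, Saimiri_vulgaris, Takifugu_sylvestris, Vespa_occidentalis, Xenopus_albus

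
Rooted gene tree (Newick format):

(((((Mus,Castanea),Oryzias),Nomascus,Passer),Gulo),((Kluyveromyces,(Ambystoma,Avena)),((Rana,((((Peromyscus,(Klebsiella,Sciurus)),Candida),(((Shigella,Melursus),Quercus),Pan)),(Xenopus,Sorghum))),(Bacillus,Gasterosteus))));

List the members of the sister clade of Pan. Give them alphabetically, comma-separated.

Melursus, Quercus, Shigella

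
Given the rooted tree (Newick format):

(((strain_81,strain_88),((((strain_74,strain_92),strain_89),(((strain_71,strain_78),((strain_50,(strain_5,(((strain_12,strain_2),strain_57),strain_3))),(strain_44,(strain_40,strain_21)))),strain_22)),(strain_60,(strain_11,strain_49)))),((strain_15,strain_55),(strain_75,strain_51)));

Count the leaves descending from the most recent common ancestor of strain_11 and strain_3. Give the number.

18

The MRCA of strain_11 and strain_3 is the node subtending ((((strain_74,strain_92),strain_89),(((strain_71,strain_78),((strain_50,(strain_5,(((strain_12,strain_2),strain_57),strain_3))),(strain_44,(strain_40,strain_21)))),strain_22)),(strain_60,(strain_11,strain_49))).
That clade contains 18 terminal taxa: strain_11, strain_12, strain_2, strain_21, strain_22, strain_3, strain_40, strain_44, strain_49, strain_5, strain_50, strain_57, strain_60, strain_71, strain_74, strain_78, strain_89, strain_92.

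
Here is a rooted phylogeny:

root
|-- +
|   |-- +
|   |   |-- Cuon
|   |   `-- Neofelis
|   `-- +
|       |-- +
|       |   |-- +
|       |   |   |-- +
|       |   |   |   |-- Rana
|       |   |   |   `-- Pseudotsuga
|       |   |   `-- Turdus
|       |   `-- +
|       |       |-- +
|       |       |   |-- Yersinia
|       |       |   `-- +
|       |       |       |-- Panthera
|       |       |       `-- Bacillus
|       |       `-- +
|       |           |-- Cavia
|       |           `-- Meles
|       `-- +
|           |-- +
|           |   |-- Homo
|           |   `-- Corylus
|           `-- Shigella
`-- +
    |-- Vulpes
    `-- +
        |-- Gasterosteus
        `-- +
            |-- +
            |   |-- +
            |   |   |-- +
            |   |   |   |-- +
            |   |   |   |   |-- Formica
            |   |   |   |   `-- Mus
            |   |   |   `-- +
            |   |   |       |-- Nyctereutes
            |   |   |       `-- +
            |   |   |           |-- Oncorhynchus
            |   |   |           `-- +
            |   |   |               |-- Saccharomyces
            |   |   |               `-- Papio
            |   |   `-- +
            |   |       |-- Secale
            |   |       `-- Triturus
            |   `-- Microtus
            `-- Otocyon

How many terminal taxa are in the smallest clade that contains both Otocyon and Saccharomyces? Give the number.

The MRCA of Otocyon and Saccharomyces is the node subtending (((((Formica,Mus),(Nyctereutes,(Oncorhynchus,(Saccharomyces,Papio)))),(Secale,Triturus)),Microtus),Otocyon).
That clade contains 10 terminal taxa: Formica, Microtus, Mus, Nyctereutes, Oncorhynchus, Otocyon, Papio, Saccharomyces, Secale, Triturus.

10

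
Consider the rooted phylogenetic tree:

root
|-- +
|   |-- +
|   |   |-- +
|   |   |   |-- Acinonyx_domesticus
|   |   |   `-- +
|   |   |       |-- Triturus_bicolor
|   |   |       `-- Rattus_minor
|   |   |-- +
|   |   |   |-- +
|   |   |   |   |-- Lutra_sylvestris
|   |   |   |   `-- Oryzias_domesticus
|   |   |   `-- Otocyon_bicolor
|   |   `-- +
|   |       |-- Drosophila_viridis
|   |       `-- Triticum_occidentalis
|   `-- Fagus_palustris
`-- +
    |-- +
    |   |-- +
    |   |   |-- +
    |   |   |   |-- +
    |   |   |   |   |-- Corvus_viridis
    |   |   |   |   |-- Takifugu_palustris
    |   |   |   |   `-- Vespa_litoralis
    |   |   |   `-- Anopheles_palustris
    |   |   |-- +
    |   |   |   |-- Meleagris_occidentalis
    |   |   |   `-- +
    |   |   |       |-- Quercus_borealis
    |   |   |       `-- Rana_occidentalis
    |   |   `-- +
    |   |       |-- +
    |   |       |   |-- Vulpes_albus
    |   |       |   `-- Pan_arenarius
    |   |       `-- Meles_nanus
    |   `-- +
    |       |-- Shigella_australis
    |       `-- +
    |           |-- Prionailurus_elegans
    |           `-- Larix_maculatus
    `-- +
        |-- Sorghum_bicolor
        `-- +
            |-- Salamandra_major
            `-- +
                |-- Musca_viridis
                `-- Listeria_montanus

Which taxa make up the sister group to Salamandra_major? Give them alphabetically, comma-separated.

Salamandra_major attaches to the tree at the node subtending (Salamandra_major,(Musca_viridis,Listeria_montanus)).
The other lineage descending from that same node — the sister group — is (Musca_viridis,Listeria_montanus); its 2 tips in alphabetical order are the answer.

Listeria_montanus, Musca_viridis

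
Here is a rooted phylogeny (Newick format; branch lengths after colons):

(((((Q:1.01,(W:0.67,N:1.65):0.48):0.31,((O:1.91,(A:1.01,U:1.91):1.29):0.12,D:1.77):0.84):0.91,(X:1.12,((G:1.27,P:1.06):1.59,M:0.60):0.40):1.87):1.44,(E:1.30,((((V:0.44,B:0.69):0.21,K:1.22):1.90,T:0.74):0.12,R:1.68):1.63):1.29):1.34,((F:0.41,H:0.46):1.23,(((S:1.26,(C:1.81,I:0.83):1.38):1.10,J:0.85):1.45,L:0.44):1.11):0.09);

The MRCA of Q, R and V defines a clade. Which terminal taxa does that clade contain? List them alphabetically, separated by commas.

Tracing Q: it sits inside (Q,(W,N)).
Tracing R: it sits inside ((((V,B),K),T),R).
Tracing V: it sits inside (V,B).
The smallest clade enclosing all 3 is ((((Q,(W,N)),((O,(A,U)),D)),(X,((G,P),M))),(E,((((V,B),K),T),R))); the answer is its 17 terminal taxa in alphabetical order.

A, B, D, E, G, K, M, N, O, P, Q, R, T, U, V, W, X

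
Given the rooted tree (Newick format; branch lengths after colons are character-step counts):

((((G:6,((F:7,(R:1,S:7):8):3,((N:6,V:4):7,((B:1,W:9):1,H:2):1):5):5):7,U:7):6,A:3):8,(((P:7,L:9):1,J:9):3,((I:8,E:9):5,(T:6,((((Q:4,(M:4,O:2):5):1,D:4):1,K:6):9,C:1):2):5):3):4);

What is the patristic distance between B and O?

66

The path runs B → … → MRCA → … → O; the MRCA is the root of the tree.
Branch lengths along that path: 1 + 1 + 1 + 5 + 5 + 7 + 6 + 8 + 4 + 3 + 5 + 2 + 9 + 1 + 1 + 5 + 2 = 66.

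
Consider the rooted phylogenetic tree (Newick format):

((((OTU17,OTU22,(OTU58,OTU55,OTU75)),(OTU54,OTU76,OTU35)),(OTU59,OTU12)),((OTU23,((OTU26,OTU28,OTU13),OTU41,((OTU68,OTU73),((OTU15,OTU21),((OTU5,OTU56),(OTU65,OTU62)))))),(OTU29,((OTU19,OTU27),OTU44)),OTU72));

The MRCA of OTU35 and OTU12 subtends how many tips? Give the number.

The MRCA of OTU35 and OTU12 is the node subtending (((OTU17,OTU22,(OTU58,OTU55,OTU75)),(OTU54,OTU76,OTU35)),(OTU59,OTU12)).
That clade contains 10 terminal taxa: OTU12, OTU17, OTU22, OTU35, OTU54, OTU55, OTU58, OTU59, OTU75, OTU76.

10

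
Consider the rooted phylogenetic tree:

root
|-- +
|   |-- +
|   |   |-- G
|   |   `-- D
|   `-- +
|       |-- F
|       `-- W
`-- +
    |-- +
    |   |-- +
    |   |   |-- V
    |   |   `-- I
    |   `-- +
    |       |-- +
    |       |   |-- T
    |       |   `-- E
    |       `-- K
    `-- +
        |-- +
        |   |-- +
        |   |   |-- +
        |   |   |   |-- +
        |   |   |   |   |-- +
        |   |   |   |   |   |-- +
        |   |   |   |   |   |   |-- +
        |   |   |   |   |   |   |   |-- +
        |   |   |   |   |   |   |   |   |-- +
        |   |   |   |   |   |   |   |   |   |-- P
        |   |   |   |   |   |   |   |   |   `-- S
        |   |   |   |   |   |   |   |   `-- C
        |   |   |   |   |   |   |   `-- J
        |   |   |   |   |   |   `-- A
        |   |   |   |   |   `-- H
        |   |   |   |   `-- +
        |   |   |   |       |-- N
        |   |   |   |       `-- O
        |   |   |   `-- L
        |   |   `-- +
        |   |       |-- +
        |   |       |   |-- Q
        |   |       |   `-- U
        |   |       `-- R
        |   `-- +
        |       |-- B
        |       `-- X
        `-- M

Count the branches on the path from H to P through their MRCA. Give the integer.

6

The MRCA of H and P is the node subtending (((((P,S),C),J),A),H).
From H up to that node: 1 branch. From P up to the same node: 5 branches. Total: 1 + 5 = 6.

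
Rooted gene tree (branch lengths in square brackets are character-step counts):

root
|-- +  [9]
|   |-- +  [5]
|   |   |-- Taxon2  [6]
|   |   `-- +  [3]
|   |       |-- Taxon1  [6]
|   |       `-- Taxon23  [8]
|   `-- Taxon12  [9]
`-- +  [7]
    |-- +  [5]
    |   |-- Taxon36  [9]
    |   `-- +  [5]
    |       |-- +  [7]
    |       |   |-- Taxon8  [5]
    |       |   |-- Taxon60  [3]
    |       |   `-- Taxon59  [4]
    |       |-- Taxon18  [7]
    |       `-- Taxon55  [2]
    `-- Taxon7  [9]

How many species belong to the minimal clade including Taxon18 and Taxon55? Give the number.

The MRCA of Taxon18 and Taxon55 is the node subtending ((Taxon8,Taxon60,Taxon59),Taxon18,Taxon55).
That clade contains 5 terminal taxa: Taxon18, Taxon55, Taxon59, Taxon60, Taxon8.

5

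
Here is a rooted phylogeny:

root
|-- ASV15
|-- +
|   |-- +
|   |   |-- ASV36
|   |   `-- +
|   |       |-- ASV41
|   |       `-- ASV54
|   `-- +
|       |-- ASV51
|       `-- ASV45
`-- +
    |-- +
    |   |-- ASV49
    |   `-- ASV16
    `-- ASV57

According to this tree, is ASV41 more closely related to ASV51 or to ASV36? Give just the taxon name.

The MRCA of ASV41 and ASV36 subtends (ASV36,(ASV41,ASV54)) (3 taxa).
The MRCA of ASV41 and ASV51 subtends ((ASV36,(ASV41,ASV54)),(ASV51,ASV45)) (5 taxa).
The first is nested inside the second, so ASV41 shares a more recent common ancestor with ASV36.

ASV36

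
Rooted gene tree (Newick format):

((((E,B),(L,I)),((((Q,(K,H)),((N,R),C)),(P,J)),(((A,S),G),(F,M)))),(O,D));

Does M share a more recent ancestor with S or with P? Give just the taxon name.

The MRCA of M and S subtends (((A,S),G),(F,M)) (5 taxa).
The MRCA of M and P subtends ((((Q,(K,H)),((N,R),C)),(P,J)),(((A,S),G),(F,M))) (13 taxa).
The first is nested inside the second, so M shares a more recent common ancestor with S.

S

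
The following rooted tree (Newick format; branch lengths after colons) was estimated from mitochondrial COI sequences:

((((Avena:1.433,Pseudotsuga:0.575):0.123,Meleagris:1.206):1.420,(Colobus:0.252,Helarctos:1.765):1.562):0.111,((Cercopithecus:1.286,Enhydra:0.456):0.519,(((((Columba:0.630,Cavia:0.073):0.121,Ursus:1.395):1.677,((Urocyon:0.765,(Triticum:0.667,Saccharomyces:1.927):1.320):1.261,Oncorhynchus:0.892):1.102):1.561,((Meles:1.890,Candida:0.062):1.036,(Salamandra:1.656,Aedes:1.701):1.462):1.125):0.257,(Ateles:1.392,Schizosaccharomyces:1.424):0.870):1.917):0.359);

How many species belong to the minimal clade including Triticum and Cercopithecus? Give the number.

The MRCA of Triticum and Cercopithecus is the node subtending ((Cercopithecus,Enhydra),(((((Columba,Cavia),Ursus),((Urocyon,(Triticum,Saccharomyces)),Oncorhynchus)),((Meles,Candida),(Salamandra,Aedes))),(Ateles,Schizosaccharomyces))).
That clade contains 15 terminal taxa: Aedes, Ateles, Candida, Cavia, Cercopithecus, Columba, Enhydra, Meles, Oncorhynchus, Saccharomyces, Salamandra, Schizosaccharomyces, Triticum, Urocyon, Ursus.

15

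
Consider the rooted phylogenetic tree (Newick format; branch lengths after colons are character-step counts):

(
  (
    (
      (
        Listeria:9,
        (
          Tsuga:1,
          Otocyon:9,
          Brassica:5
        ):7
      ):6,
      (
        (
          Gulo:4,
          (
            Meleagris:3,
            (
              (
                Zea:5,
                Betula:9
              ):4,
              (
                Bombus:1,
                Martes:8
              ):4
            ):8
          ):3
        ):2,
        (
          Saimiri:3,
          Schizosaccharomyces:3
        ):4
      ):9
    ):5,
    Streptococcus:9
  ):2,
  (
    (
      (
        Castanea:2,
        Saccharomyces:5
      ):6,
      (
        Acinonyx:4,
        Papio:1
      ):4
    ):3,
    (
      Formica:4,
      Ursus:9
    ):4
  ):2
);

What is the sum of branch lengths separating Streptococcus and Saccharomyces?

27

The path runs Streptococcus → … → MRCA → … → Saccharomyces; the MRCA is the root of the tree.
Branch lengths along that path: 9 + 2 + 2 + 3 + 6 + 5 = 27.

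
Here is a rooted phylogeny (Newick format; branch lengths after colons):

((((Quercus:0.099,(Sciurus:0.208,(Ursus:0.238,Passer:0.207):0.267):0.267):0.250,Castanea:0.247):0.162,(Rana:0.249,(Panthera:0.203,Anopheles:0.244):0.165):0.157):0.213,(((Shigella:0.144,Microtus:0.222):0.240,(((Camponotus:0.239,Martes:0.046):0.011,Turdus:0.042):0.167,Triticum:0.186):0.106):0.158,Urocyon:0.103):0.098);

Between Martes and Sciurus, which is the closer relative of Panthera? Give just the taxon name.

The MRCA of Panthera and Sciurus subtends (((Quercus,(Sciurus,(Ursus,Passer))),Castanea),(Rana,(Panthera,Anopheles))) (8 taxa).
The MRCA of Panthera and Martes is the root, subtending the entire tree (15 taxa).
The first is nested inside the second, so Panthera shares a more recent common ancestor with Sciurus.

Sciurus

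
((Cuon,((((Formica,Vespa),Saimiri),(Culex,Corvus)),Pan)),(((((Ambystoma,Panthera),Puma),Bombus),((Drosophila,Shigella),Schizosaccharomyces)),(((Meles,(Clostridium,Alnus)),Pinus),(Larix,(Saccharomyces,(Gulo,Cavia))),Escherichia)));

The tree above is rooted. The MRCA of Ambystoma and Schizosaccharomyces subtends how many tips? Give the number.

7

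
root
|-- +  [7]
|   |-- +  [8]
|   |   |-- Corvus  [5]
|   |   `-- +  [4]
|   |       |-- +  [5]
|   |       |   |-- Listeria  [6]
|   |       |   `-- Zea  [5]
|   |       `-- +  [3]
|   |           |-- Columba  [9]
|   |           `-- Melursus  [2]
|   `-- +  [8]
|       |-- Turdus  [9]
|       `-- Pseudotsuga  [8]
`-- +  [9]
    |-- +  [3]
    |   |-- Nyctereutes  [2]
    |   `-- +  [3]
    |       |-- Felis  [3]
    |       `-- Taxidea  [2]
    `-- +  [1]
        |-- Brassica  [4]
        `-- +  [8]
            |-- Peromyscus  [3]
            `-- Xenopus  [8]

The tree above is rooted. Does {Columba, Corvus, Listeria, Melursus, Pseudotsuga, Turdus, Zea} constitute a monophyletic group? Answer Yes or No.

Yes

The most recent common ancestor of these taxa subtends ((Corvus,((Listeria,Zea),(Columba,Melursus))),(Turdus,Pseudotsuga)).
That clade has exactly 7 tips — every listed taxon and nothing else — so the group is monophyletic.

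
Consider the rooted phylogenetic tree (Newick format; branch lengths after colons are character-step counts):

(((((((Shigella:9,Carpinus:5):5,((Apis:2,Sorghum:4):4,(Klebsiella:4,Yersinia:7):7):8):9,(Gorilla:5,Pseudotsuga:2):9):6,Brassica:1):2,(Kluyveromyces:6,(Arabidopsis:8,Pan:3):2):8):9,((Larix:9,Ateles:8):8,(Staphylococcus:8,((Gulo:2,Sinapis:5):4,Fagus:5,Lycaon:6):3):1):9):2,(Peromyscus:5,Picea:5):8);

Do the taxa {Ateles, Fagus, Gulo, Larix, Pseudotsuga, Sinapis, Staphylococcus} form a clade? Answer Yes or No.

No

The MRCA of the listed taxa subtends ((((((Shigella,Carpinus),((Apis,Sorghum),(Klebsiella,Yersinia))),(Gorilla,Pseudotsuga)),Brassica),(Kluyveromyces,(Arabidopsis,Pan))),((Larix,Ateles),(Staphylococcus,((Gulo,Sinapis),Fagus,Lycaon)))).
That clade also contains Apis, Arabidopsis, Brassica, Carpinus, Gorilla, Klebsiella, Kluyveromyces, Lycaon, Pan, Shigella, Sorghum, Yersinia, which are not in the proposed group, so the group is not monophyletic.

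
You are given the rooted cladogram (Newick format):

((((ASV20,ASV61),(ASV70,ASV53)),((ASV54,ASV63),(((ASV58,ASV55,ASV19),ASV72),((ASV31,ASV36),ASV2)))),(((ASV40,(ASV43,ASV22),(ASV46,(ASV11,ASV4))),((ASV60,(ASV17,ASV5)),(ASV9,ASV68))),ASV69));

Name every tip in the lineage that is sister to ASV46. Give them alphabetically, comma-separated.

ASV46 attaches to the tree at the node subtending (ASV46,(ASV11,ASV4)).
The other lineage descending from that same node — the sister group — is (ASV11,ASV4); its 2 tips in alphabetical order are the answer.

ASV11, ASV4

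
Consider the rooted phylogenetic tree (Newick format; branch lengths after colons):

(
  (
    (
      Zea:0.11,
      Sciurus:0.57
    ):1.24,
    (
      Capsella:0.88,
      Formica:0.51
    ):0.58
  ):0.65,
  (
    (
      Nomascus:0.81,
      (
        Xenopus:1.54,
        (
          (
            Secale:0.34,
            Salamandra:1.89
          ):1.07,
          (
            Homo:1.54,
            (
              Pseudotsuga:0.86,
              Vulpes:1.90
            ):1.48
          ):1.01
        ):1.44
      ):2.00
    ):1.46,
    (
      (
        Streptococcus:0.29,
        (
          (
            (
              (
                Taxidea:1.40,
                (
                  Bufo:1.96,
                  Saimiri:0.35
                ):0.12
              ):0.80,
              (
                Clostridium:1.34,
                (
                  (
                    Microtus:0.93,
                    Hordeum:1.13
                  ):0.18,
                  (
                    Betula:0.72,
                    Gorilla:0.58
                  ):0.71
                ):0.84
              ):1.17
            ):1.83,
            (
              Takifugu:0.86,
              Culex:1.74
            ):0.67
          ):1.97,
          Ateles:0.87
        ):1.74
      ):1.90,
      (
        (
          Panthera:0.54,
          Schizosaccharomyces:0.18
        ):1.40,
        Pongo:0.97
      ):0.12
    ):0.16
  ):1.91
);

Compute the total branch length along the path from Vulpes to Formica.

12.94

The path runs Vulpes → … → MRCA → … → Formica; the MRCA is the root of the tree.
Branch lengths along that path: 1.90 + 1.48 + 1.01 + 1.44 + 2.00 + 1.46 + 1.91 + 0.65 + 0.58 + 0.51 = 12.94.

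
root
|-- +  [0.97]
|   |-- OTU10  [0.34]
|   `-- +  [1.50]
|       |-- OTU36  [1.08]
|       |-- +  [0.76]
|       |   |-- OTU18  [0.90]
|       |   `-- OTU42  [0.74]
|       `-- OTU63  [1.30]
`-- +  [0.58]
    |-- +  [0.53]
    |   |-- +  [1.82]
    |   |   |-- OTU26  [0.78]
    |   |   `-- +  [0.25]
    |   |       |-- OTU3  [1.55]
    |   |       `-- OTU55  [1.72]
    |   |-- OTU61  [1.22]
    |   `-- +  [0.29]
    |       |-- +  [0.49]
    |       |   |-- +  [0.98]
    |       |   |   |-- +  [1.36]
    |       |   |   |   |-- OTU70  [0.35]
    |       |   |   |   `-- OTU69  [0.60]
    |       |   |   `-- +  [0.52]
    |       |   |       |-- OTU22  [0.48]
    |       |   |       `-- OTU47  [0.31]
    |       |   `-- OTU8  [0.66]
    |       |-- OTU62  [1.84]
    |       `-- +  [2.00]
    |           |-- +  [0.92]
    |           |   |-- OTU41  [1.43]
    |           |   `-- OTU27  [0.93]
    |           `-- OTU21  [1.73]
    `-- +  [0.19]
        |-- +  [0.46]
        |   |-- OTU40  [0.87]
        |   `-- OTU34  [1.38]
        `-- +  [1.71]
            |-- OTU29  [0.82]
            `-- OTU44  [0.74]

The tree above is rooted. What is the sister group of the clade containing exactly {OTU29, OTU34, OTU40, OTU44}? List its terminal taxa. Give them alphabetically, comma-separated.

OTU21, OTU22, OTU26, OTU27, OTU3, OTU41, OTU47, OTU55, OTU61, OTU62, OTU69, OTU70, OTU8

The clade containing exactly {OTU29, OTU34, OTU40, OTU44} attaches to the tree at the node subtending (((OTU26,(OTU3,OTU55)),OTU61,((((OTU70,OTU69),(OTU22,OTU47)),OTU8),OTU62,((OTU41,OTU27),OTU21))),((OTU40,OTU34),(OTU29,OTU44))).
The other lineage descending from that same node — the sister group — is ((OTU26,(OTU3,OTU55)),OTU61,((((OTU70,OTU69),(OTU22,OTU47)),OTU8),OTU62,((OTU41,OTU27),OTU21))); its 13 tips in alphabetical order are the answer.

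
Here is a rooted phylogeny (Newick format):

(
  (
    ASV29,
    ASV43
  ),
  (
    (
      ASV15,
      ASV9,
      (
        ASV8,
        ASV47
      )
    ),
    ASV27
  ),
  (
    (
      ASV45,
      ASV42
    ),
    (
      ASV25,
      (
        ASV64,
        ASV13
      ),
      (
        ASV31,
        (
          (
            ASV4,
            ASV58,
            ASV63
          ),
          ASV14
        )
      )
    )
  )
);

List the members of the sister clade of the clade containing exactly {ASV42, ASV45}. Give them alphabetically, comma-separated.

The clade containing exactly {ASV42, ASV45} attaches to the tree at the node subtending ((ASV45,ASV42),(ASV25,(ASV64,ASV13),(ASV31,((ASV4,ASV58,ASV63),ASV14)))).
The other lineage descending from that same node — the sister group — is (ASV25,(ASV64,ASV13),(ASV31,((ASV4,ASV58,ASV63),ASV14))); its 8 tips in alphabetical order are the answer.

ASV13, ASV14, ASV25, ASV31, ASV4, ASV58, ASV63, ASV64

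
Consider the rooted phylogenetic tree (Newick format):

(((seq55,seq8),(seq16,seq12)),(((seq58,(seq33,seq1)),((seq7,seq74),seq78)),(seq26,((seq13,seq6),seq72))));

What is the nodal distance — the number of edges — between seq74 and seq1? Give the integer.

6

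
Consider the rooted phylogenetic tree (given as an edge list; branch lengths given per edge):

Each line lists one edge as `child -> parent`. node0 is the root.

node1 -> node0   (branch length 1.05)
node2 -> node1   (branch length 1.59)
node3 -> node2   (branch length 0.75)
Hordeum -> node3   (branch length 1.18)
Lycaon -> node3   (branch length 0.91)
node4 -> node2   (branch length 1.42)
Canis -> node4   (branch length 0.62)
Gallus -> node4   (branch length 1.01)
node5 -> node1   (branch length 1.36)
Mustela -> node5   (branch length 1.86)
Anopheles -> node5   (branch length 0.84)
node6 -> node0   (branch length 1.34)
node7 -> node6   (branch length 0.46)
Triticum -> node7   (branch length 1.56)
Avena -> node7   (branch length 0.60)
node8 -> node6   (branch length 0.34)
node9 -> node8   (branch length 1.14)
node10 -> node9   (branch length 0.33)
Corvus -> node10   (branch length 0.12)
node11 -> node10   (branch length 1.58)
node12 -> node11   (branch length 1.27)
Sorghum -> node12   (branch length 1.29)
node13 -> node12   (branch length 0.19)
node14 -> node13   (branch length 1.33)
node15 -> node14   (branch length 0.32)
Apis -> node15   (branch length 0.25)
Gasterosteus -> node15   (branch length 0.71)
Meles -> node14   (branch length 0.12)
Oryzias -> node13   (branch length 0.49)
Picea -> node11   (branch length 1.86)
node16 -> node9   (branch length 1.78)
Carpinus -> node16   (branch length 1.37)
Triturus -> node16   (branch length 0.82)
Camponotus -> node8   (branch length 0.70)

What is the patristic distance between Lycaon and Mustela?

6.47

The path runs Lycaon → … → MRCA → … → Mustela; the MRCA is the node subtending (((Hordeum,Lycaon),(Canis,Gallus)),(Mustela,Anopheles)).
Branch lengths along that path: 0.91 + 0.75 + 1.59 + 1.36 + 1.86 = 6.47.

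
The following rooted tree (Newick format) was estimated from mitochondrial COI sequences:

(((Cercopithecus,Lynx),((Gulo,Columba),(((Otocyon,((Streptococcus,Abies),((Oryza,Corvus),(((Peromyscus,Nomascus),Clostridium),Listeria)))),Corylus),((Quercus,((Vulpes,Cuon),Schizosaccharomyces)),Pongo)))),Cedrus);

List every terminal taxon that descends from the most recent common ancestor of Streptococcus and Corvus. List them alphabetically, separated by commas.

Tracing Streptococcus: it sits inside (Streptococcus,Abies).
Tracing Corvus: it sits inside (Oryza,Corvus).
The smallest clade enclosing both is ((Streptococcus,Abies),((Oryza,Corvus),(((Peromyscus,Nomascus),Clostridium),Listeria))); the answer is its 8 terminal taxa in alphabetical order.

Abies, Clostridium, Corvus, Listeria, Nomascus, Oryza, Peromyscus, Streptococcus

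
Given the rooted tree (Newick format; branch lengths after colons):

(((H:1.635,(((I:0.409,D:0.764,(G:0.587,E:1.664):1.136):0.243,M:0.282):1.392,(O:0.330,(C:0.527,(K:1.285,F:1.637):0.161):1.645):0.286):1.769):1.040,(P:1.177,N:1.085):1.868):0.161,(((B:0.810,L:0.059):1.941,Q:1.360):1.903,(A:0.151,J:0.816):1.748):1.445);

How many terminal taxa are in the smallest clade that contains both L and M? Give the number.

17

The MRCA of L and M is the root, so the clade is the entire tree.
That clade contains 17 terminal taxa: A, B, C, D, E, F, G, H, I, J, K, L, M, N, O, P, Q.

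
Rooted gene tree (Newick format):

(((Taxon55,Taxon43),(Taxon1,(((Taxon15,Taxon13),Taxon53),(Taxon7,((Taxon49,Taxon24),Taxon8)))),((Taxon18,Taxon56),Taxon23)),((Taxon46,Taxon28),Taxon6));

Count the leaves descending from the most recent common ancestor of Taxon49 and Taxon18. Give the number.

The MRCA of Taxon49 and Taxon18 is the node subtending ((Taxon55,Taxon43),(Taxon1,(((Taxon15,Taxon13),Taxon53),(Taxon7,((Taxon49,Taxon24),Taxon8)))),((Taxon18,Taxon56),Taxon23)).
That clade contains 13 terminal taxa: Taxon1, Taxon13, Taxon15, Taxon18, Taxon23, Taxon24, Taxon43, Taxon49, Taxon53, Taxon55, Taxon56, Taxon7, Taxon8.

13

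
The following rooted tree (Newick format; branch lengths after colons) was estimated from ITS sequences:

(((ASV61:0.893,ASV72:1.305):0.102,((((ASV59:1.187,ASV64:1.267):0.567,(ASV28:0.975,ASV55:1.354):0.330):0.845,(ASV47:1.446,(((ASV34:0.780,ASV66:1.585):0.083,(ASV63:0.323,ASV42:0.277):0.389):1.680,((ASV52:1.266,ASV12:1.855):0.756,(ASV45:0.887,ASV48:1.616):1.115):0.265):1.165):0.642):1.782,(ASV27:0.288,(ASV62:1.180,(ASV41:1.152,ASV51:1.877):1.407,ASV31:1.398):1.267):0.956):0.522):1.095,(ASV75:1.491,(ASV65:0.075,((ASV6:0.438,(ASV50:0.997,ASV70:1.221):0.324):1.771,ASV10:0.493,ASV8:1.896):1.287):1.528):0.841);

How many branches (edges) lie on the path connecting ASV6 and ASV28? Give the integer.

The MRCA of ASV6 and ASV28 is the root of the tree.
From ASV6 up to that node: 5 branches. From ASV28 up to the same node: 6 branches. Total: 5 + 6 = 11.

11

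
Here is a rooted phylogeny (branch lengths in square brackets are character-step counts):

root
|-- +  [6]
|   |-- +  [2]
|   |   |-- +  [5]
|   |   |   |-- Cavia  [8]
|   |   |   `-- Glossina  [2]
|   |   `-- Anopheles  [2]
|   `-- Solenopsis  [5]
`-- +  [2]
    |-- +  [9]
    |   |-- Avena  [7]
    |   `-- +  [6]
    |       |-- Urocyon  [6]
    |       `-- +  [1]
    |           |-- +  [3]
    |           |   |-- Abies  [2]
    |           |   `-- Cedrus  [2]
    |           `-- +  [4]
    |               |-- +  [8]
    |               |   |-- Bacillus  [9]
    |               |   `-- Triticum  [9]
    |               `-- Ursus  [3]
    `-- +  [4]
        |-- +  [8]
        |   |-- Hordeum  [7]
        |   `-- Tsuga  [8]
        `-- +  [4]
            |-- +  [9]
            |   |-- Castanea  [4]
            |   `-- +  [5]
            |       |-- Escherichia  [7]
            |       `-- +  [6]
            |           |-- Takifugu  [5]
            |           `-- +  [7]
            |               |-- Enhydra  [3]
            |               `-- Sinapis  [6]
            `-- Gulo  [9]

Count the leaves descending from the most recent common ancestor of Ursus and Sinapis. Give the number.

The MRCA of Ursus and Sinapis is the node subtending ((Avena,(Urocyon,((Abies,Cedrus),((Bacillus,Triticum),Ursus)))),((Hordeum,Tsuga),((Castanea,(Escherichia,(Takifugu,(Enhydra,Sinapis)))),Gulo))).
That clade contains 15 terminal taxa: Abies, Avena, Bacillus, Castanea, Cedrus, Enhydra, Escherichia, Gulo, Hordeum, Sinapis, Takifugu, Triticum, Tsuga, Urocyon, Ursus.

15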